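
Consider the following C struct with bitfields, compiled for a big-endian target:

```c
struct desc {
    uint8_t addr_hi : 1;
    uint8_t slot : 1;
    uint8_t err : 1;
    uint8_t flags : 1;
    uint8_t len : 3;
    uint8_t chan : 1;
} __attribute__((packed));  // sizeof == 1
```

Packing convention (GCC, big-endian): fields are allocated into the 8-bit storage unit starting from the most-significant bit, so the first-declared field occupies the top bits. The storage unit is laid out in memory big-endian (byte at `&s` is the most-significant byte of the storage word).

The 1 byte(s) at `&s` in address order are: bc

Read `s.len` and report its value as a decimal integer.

6

[0]=0xbc (big-endian) → word 0xbc
addr_hi [7+:1] = (word>>7) & 0x1 = 1
slot [6+:1] = (word>>6) & 0x1 = 0
err [5+:1] = (word>>5) & 0x1 = 1
flags [4+:1] = (word>>4) & 0x1 = 1
len [1+:3] = (word>>1) & 0x7 = 6  ←
chan [0+:1] = (word>>0) & 0x1 = 0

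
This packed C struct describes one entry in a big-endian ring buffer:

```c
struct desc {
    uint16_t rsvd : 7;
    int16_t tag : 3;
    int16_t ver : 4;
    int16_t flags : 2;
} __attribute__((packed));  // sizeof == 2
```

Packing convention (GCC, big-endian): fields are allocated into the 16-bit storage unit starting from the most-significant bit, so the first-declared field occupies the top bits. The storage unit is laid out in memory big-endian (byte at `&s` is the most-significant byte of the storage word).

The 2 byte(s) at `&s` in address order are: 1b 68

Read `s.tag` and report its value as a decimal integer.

[0]=0x1b [1]=0x68 (big-endian) → word 0x1b68
rsvd:7 @ bit 9 → (0x1b68>>9)&0x7f = 0xd
tag:3 @ bit 6 → (0x1b68>>6)&0x7 = 0x5  ←
ver:4 @ bit 2 → (0x1b68>>2)&0xf = 0xa
flags:2 @ bit 0 → (0x1b68>>0)&0x3 = 0x0
tag signed 3b, MSB=1: 5 - 8 = -3

-3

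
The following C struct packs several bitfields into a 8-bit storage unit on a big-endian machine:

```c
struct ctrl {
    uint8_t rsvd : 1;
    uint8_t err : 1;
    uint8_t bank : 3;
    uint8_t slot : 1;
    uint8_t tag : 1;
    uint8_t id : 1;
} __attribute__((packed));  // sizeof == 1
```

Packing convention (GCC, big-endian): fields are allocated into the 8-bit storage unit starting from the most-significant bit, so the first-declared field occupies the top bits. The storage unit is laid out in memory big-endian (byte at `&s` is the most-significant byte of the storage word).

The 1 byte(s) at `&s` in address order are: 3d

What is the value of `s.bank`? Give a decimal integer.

7

[0]=0x3d (big-endian) → word 0x3d
rsvd [7+:1] = (word>>7) & 0x1 = 0
err [6+:1] = (word>>6) & 0x1 = 0
bank [3+:3] = (word>>3) & 0x7 = 7  ←
slot [2+:1] = (word>>2) & 0x1 = 1
tag [1+:1] = (word>>1) & 0x1 = 0
id [0+:1] = (word>>0) & 0x1 = 1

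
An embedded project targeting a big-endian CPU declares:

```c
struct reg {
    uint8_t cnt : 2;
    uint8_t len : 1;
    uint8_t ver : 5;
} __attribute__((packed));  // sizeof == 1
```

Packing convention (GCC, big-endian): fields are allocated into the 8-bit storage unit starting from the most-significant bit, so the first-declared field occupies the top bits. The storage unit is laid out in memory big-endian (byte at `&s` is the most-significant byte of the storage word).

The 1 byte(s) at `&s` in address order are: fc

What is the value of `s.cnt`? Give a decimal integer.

3

[0]=0xfc (big-endian) → word 0xfc
cnt:2 @ bit 6 → (0xfc>>6)&0x3 = 0x3  ←
len:1 @ bit 5 → (0xfc>>5)&0x1 = 0x1
ver:5 @ bit 0 → (0xfc>>0)&0x1f = 0x1c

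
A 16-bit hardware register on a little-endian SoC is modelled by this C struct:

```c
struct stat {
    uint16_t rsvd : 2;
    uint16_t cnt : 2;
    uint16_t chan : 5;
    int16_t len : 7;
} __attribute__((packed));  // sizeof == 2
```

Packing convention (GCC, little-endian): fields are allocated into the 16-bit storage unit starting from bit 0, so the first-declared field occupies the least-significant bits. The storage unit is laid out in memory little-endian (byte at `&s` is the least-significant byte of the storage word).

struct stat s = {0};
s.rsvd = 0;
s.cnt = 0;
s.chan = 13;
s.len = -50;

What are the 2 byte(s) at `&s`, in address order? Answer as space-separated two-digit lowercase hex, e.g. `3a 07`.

rsvd (2b) val=0 bits=0x0 at bit 0: 0x0000
cnt (2b) val=0 bits=0x0 at bit 2: 0x0000
chan (5b) val=13 bits=0xd at bit 4: 0x00d0
len (7b) val=-50 bits=0x4e at bit 9: 0x9cd0
word = 0x9cd0 → little-endian bytes:
  [0]=0xd0  [1]=0x9c

d0 9c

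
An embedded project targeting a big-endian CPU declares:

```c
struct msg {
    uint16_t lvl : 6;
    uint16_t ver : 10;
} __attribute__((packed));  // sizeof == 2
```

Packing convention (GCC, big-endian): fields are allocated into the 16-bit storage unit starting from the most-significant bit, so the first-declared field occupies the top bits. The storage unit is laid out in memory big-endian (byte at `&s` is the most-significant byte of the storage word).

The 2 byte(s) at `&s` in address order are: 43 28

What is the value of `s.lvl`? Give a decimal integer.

16

[0]=0x43 [1]=0x28 (big-endian) → word 0x4328
lvl [10+:6] = (word>>10) & 0x3f = 16  ←
ver [0+:10] = (word>>0) & 0x3ff = 808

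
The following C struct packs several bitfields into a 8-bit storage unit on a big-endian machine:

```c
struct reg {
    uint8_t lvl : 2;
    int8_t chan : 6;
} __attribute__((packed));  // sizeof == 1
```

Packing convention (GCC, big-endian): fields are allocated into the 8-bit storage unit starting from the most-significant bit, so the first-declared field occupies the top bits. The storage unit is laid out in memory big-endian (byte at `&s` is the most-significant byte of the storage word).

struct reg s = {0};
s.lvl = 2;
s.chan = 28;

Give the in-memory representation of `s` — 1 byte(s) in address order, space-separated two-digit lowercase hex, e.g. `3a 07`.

[6+:2] lvl=2 & 0x3 = 0x2; word=0x80
[0+:6] chan=28 & 0x3f = 0x1c; word=0x9c
word = 0x9c → big-endian bytes:
  [0]=0x9c

9c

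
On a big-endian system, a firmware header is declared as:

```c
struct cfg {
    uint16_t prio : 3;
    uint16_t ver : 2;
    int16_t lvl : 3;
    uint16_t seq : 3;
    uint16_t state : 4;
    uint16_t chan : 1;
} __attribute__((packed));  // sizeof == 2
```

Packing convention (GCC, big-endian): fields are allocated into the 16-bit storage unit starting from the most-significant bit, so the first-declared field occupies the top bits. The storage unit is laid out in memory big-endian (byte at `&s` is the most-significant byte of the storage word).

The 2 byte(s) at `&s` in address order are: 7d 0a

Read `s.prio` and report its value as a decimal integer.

3

[0]=0x7d [1]=0x0a (big-endian) → word 0x7d0a
prio [13+:3] = (word>>13) & 0x7 = 3  ←
ver [11+:2] = (word>>11) & 0x3 = 3
lvl [8+:3] = (word>>8) & 0x7 = 5
seq [5+:3] = (word>>5) & 0x7 = 0
state [1+:4] = (word>>1) & 0xf = 5
chan [0+:1] = (word>>0) & 0x1 = 0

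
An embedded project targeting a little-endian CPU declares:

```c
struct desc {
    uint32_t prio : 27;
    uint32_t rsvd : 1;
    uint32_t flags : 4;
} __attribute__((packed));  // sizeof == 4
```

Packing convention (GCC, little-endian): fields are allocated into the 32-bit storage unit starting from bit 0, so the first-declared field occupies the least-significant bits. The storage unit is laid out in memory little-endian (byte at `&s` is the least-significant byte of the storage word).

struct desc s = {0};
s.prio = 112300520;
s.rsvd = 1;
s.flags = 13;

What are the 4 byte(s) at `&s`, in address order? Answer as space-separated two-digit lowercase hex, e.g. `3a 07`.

e8 91 b1 de

prio (27b) val=112300520 bits=0x6b191e8 at bit 0: 0x06b191e8
rsvd (1b) val=1 bits=0x1 at bit 27: 0x0eb191e8
flags (4b) val=13 bits=0xd at bit 28: 0xdeb191e8
word = 0xdeb191e8 → little-endian bytes:
  [0]=0xe8  [1]=0x91  [2]=0xb1  [3]=0xde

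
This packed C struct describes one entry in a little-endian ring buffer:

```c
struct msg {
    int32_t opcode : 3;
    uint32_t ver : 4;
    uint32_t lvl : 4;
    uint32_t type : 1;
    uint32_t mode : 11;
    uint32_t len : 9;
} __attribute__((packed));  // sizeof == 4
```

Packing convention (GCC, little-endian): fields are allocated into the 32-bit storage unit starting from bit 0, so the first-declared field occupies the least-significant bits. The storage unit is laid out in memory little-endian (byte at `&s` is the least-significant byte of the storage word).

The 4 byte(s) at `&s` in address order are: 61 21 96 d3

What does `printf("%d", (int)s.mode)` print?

354

[0]=0x61 [1]=0x21 [2]=0x96 [3]=0xd3 (little-endian) → word 0xd3962161
opcode:3 @ bit 0 → (0xd3962161>>0)&0x7 = 0x1
ver:4 @ bit 3 → (0xd3962161>>3)&0xf = 0xc
lvl:4 @ bit 7 → (0xd3962161>>7)&0xf = 0x2
type:1 @ bit 11 → (0xd3962161>>11)&0x1 = 0x0
mode:11 @ bit 12 → (0xd3962161>>12)&0x7ff = 0x162  ←
len:9 @ bit 23 → (0xd3962161>>23)&0x1ff = 0x1a7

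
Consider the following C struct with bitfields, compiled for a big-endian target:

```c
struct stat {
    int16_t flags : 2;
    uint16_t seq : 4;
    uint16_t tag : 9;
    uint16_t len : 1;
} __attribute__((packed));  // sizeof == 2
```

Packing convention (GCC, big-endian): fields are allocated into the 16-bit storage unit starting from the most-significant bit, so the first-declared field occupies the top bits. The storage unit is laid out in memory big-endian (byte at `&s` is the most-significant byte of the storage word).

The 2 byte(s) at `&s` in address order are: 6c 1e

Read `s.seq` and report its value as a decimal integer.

11

[0]=0x6c [1]=0x1e (big-endian) → word 0x6c1e
flags [14+:2] = (word>>14) & 0x3 = 1
seq [10+:4] = (word>>10) & 0xf = 11  ←
tag [1+:9] = (word>>1) & 0x1ff = 15
len [0+:1] = (word>>0) & 0x1 = 0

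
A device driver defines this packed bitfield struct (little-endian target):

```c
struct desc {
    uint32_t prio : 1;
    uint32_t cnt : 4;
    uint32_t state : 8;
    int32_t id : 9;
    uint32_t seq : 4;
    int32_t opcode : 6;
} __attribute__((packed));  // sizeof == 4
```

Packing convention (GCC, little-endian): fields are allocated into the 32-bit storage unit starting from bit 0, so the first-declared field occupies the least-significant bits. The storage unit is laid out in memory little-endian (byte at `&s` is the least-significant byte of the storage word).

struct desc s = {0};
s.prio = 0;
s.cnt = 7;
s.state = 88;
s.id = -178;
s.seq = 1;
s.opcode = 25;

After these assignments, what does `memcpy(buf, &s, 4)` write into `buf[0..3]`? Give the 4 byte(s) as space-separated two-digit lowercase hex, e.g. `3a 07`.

0e cb 69 64

prio:1 = 0 → 0x0 << 0 → word 0x00000000
cnt:4 = 7 → 0x7 << 1 → word 0x0000000e
state:8 = 88 → 0x58 << 5 → word 0x00000b0e
id:9 = -178 → 0x14e << 13 → word 0x0029cb0e
seq:4 = 1 → 0x1 << 22 → word 0x0069cb0e
opcode:6 = 25 → 0x19 << 26 → word 0x6469cb0e
word = 0x6469cb0e → little-endian bytes:
  [0]=0x0e  [1]=0xcb  [2]=0x69  [3]=0x64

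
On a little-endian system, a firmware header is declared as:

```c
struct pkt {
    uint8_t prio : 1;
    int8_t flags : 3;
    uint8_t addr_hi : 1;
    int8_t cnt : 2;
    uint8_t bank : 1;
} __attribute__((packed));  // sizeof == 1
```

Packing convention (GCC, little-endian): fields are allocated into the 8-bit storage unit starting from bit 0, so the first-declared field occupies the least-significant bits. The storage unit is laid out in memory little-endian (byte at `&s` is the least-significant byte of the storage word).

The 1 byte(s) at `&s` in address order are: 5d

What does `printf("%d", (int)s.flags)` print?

[0]=0x5d (little-endian) → word 0x5d
prio [0+:1] = (word>>0) & 0x1 = 1
flags [1+:3] = (word>>1) & 0x7 = 6  ←
addr_hi [4+:1] = (word>>4) & 0x1 = 1
cnt [5+:2] = (word>>5) & 0x3 = 2
bank [7+:1] = (word>>7) & 0x1 = 0
flags signed 3b, MSB=1: 6 - 8 = -2

-2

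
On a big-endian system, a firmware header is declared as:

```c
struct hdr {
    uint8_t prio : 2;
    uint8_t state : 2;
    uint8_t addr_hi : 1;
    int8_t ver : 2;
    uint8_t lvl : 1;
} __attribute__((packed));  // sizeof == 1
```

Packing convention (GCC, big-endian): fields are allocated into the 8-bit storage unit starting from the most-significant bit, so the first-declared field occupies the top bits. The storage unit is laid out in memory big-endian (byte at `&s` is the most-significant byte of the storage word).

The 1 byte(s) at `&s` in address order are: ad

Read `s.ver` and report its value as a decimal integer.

-2

[0]=0xad (big-endian) → word 0xad
prio:2 @ bit 6 → (0xad>>6)&0x3 = 0x2
state:2 @ bit 4 → (0xad>>4)&0x3 = 0x2
addr_hi:1 @ bit 3 → (0xad>>3)&0x1 = 0x1
ver:2 @ bit 1 → (0xad>>1)&0x3 = 0x2  ←
lvl:1 @ bit 0 → (0xad>>0)&0x1 = 0x1
ver signed 2b, MSB=1: 2 - 4 = -2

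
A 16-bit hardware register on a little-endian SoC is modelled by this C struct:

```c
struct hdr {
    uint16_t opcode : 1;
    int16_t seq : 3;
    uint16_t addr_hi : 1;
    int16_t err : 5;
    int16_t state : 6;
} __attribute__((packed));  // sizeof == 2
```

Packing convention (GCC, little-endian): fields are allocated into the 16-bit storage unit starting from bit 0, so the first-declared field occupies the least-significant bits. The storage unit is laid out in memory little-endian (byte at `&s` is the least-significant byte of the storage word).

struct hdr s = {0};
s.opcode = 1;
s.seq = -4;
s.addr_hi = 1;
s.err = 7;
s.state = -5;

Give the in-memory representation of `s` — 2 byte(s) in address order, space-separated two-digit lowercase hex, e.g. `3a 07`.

opcode (1b) val=1 bits=0x1 at bit 0: 0x0001
seq (3b) val=-4 bits=0x4 at bit 1: 0x0009
addr_hi (1b) val=1 bits=0x1 at bit 4: 0x0019
err (5b) val=7 bits=0x7 at bit 5: 0x00f9
state (6b) val=-5 bits=0x3b at bit 10: 0xecf9
word = 0xecf9 → little-endian bytes:
  [0]=0xf9  [1]=0xec

f9 ec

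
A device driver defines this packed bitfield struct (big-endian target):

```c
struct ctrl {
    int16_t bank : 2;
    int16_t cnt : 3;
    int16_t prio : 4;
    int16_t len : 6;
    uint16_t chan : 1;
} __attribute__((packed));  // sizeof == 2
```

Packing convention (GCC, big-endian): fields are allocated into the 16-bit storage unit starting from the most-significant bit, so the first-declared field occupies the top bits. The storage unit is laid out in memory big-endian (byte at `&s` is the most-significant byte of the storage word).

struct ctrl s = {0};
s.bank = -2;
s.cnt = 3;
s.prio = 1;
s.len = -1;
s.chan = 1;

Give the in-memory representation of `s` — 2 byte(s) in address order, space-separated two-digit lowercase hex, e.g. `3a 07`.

bank:2 = -2 → 0x2 << 14 → word 0x8000
cnt:3 = 3 → 0x3 << 11 → word 0x9800
prio:4 = 1 → 0x1 << 7 → word 0x9880
len:6 = -1 → 0x3f << 1 → word 0x98fe
chan:1 = 1 → 0x1 << 0 → word 0x98ff
word = 0x98ff → big-endian bytes:
  [0]=0x98  [1]=0xff

98 ff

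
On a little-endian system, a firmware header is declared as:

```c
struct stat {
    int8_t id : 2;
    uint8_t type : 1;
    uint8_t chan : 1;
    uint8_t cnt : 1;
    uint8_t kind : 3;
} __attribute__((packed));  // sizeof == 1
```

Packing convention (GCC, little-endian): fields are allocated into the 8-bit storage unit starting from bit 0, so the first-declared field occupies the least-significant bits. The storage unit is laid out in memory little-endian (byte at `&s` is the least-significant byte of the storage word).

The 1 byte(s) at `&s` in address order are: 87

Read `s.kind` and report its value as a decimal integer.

[0]=0x87 (little-endian) → word 0x87
id [0+:2] = (word>>0) & 0x3 = 3
type [2+:1] = (word>>2) & 0x1 = 1
chan [3+:1] = (word>>3) & 0x1 = 0
cnt [4+:1] = (word>>4) & 0x1 = 0
kind [5+:3] = (word>>5) & 0x7 = 4  ←

4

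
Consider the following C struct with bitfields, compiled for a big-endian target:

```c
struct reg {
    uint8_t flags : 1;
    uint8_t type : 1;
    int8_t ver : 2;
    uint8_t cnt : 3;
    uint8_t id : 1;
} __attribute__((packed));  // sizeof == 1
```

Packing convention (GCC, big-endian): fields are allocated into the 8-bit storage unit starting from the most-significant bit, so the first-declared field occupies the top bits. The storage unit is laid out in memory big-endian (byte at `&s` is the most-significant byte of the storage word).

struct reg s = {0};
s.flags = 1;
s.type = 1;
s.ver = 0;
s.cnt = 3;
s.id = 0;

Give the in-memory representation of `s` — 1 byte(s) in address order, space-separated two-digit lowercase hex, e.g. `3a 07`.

flags (1b) val=1 bits=0x1 at bit 7: 0x80
type (1b) val=1 bits=0x1 at bit 6: 0xc0
ver (2b) val=0 bits=0x0 at bit 4: 0xc0
cnt (3b) val=3 bits=0x3 at bit 1: 0xc6
id (1b) val=0 bits=0x0 at bit 0: 0xc6
word = 0xc6 → big-endian bytes:
  [0]=0xc6

c6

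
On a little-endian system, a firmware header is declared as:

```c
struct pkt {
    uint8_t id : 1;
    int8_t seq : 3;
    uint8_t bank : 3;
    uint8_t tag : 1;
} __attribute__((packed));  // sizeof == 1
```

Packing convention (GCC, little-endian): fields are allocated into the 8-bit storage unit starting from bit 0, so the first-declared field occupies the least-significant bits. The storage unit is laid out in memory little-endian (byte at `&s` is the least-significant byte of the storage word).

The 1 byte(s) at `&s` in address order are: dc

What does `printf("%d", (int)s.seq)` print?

[0]=0xdc (little-endian) → word 0xdc
id:1 @ bit 0 → (0xdc>>0)&0x1 = 0x0
seq:3 @ bit 1 → (0xdc>>1)&0x7 = 0x6  ←
bank:3 @ bit 4 → (0xdc>>4)&0x7 = 0x5
tag:1 @ bit 7 → (0xdc>>7)&0x1 = 0x1
seq signed 3b, MSB=1: 6 - 8 = -2

-2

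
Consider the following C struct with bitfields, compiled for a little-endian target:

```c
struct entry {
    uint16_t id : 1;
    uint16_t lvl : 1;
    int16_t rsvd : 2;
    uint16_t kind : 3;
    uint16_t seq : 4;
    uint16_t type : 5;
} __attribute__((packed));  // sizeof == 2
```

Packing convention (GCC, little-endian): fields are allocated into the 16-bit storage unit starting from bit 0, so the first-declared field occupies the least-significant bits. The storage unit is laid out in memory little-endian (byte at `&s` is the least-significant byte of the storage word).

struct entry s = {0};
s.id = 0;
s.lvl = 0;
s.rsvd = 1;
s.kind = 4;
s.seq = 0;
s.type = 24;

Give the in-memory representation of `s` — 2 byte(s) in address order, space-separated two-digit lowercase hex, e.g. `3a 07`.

id (1b) val=0 bits=0x0 at bit 0: 0x0000
lvl (1b) val=0 bits=0x0 at bit 1: 0x0000
rsvd (2b) val=1 bits=0x1 at bit 2: 0x0004
kind (3b) val=4 bits=0x4 at bit 4: 0x0044
seq (4b) val=0 bits=0x0 at bit 7: 0x0044
type (5b) val=24 bits=0x18 at bit 11: 0xc044
word = 0xc044 → little-endian bytes:
  [0]=0x44  [1]=0xc0

44 c0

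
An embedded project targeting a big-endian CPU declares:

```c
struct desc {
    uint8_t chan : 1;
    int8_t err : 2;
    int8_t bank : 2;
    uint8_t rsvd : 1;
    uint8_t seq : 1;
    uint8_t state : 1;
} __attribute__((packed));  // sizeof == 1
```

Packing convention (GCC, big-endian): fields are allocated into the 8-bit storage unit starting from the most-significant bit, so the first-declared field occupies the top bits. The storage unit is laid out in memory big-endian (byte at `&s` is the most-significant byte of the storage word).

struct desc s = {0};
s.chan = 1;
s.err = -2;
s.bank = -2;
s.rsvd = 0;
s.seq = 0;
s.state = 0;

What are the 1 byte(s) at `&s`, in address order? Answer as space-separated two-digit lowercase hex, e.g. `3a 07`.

d0

chan:1 = 1 → 0x1 << 7 → word 0x80
err:2 = -2 → 0x2 << 5 → word 0xc0
bank:2 = -2 → 0x2 << 3 → word 0xd0
rsvd:1 = 0 → 0x0 << 2 → word 0xd0
seq:1 = 0 → 0x0 << 1 → word 0xd0
state:1 = 0 → 0x0 << 0 → word 0xd0
word = 0xd0 → big-endian bytes:
  [0]=0xd0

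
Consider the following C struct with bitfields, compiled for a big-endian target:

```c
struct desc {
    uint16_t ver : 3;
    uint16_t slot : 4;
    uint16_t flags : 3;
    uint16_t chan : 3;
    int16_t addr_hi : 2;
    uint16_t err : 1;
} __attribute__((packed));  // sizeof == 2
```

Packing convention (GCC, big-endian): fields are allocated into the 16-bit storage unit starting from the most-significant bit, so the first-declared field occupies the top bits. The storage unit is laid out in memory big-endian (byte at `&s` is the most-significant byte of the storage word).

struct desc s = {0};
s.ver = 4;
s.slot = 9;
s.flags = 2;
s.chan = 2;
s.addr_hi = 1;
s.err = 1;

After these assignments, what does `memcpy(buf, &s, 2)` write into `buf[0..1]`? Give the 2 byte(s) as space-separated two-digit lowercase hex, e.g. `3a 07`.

ver:3 = 4 → 0x4 << 13 → word 0x8000
slot:4 = 9 → 0x9 << 9 → word 0x9200
flags:3 = 2 → 0x2 << 6 → word 0x9280
chan:3 = 2 → 0x2 << 3 → word 0x9290
addr_hi:2 = 1 → 0x1 << 1 → word 0x9292
err:1 = 1 → 0x1 << 0 → word 0x9293
word = 0x9293 → big-endian bytes:
  [0]=0x92  [1]=0x93

92 93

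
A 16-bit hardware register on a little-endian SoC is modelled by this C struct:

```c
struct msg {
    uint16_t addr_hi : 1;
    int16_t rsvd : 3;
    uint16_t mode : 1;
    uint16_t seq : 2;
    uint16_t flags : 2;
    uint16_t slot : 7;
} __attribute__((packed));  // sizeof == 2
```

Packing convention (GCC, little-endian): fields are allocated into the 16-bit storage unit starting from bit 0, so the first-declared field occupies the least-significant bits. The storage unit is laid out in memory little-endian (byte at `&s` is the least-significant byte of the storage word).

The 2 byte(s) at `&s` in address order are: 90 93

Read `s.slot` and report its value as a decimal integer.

[0]=0x90 [1]=0x93 (little-endian) → word 0x9390
addr_hi [0+:1] = (word>>0) & 0x1 = 0
rsvd [1+:3] = (word>>1) & 0x7 = 0
mode [4+:1] = (word>>4) & 0x1 = 1
seq [5+:2] = (word>>5) & 0x3 = 0
flags [7+:2] = (word>>7) & 0x3 = 3
slot [9+:7] = (word>>9) & 0x7f = 73  ←

73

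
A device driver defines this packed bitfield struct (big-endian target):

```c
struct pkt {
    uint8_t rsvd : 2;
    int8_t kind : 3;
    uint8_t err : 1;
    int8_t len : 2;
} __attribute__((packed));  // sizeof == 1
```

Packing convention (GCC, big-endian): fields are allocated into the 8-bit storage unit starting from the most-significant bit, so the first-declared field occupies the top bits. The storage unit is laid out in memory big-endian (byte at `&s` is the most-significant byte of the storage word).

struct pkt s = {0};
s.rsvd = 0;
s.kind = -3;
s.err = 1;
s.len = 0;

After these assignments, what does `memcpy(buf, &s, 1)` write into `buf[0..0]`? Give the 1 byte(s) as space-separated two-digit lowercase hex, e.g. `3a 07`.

2c

rsvd:2 = 0 → 0x0 << 6 → word 0x00
kind:3 = -3 → 0x5 << 3 → word 0x28
err:1 = 1 → 0x1 << 2 → word 0x2c
len:2 = 0 → 0x0 << 0 → word 0x2c
word = 0x2c → big-endian bytes:
  [0]=0x2c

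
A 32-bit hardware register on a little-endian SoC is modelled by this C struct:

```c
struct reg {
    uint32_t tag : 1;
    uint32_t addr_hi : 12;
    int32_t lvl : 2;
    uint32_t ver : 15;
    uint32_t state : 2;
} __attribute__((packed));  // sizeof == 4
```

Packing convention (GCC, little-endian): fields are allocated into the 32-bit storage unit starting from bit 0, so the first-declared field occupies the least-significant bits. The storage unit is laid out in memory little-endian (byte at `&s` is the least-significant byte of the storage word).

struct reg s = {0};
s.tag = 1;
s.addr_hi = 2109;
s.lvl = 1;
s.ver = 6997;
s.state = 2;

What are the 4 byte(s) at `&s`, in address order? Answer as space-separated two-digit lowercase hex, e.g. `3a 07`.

tag:1 = 1 → 0x1 << 0 → word 0x00000001
addr_hi:12 = 2109 → 0x83d << 1 → word 0x0000107b
lvl:2 = 1 → 0x1 << 13 → word 0x0000307b
ver:15 = 6997 → 0x1b55 << 15 → word 0x0daab07b
state:2 = 2 → 0x2 << 30 → word 0x8daab07b
word = 0x8daab07b → little-endian bytes:
  [0]=0x7b  [1]=0xb0  [2]=0xaa  [3]=0x8d

7b b0 aa 8d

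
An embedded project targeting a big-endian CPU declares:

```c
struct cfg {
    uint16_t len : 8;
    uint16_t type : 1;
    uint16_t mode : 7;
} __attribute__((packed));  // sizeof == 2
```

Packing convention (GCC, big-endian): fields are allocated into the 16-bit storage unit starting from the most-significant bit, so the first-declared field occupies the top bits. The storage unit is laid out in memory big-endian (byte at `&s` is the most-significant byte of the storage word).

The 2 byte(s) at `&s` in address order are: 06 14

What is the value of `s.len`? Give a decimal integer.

6

[0]=0x06 [1]=0x14 (big-endian) → word 0x0614
len:8 @ bit 8 → (0x0614>>8)&0xff = 0x6  ←
type:1 @ bit 7 → (0x0614>>7)&0x1 = 0x0
mode:7 @ bit 0 → (0x0614>>0)&0x7f = 0x14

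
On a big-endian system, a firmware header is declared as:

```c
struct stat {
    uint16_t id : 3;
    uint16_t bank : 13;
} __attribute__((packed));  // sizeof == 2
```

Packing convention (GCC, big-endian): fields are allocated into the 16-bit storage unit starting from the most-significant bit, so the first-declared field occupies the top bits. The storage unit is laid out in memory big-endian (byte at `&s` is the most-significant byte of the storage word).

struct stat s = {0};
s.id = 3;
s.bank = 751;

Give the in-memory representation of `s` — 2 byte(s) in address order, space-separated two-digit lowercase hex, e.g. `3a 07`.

62 ef

[13+:3] id=3 & 0x7 = 0x3; word=0x6000
[0+:13] bank=751 & 0x1fff = 0x2ef; word=0x62ef
word = 0x62ef → big-endian bytes:
  [0]=0x62  [1]=0xef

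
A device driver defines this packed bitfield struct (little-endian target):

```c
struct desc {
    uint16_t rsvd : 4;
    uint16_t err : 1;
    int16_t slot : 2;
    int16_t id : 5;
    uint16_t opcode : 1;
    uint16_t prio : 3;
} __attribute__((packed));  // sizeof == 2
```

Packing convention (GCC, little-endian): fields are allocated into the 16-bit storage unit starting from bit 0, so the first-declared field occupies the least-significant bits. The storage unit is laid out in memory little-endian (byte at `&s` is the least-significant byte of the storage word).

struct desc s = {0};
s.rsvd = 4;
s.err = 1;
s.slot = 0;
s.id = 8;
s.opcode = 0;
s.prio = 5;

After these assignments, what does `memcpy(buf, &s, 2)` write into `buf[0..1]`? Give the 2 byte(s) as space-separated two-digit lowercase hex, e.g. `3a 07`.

rsvd:4 = 4 → 0x4 << 0 → word 0x0004
err:1 = 1 → 0x1 << 4 → word 0x0014
slot:2 = 0 → 0x0 << 5 → word 0x0014
id:5 = 8 → 0x8 << 7 → word 0x0414
opcode:1 = 0 → 0x0 << 12 → word 0x0414
prio:3 = 5 → 0x5 << 13 → word 0xa414
word = 0xa414 → little-endian bytes:
  [0]=0x14  [1]=0xa4

14 a4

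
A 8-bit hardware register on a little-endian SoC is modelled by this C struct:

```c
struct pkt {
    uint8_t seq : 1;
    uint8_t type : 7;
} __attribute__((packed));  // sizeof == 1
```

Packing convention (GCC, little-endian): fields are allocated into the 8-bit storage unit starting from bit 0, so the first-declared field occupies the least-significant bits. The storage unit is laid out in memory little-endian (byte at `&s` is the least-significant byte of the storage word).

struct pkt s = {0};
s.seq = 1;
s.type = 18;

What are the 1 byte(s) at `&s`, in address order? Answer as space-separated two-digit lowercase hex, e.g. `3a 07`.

seq:1 = 1 → 0x1 << 0 → word 0x01
type:7 = 18 → 0x12 << 1 → word 0x25
word = 0x25 → little-endian bytes:
  [0]=0x25

25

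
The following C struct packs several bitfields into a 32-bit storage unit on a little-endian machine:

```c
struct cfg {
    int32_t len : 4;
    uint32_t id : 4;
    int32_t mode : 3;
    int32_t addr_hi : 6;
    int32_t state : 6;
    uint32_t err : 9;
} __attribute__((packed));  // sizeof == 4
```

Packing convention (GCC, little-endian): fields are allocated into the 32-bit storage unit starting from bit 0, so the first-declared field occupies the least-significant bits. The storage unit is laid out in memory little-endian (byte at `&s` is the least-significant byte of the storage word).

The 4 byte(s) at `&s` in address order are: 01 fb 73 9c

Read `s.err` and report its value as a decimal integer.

312

[0]=0x01 [1]=0xfb [2]=0x73 [3]=0x9c (little-endian) → word 0x9c73fb01
len:4 @ bit 0 → (0x9c73fb01>>0)&0xf = 0x1
id:4 @ bit 4 → (0x9c73fb01>>4)&0xf = 0x0
mode:3 @ bit 8 → (0x9c73fb01>>8)&0x7 = 0x3
addr_hi:6 @ bit 11 → (0x9c73fb01>>11)&0x3f = 0x3f
state:6 @ bit 17 → (0x9c73fb01>>17)&0x3f = 0x39
err:9 @ bit 23 → (0x9c73fb01>>23)&0x1ff = 0x138  ←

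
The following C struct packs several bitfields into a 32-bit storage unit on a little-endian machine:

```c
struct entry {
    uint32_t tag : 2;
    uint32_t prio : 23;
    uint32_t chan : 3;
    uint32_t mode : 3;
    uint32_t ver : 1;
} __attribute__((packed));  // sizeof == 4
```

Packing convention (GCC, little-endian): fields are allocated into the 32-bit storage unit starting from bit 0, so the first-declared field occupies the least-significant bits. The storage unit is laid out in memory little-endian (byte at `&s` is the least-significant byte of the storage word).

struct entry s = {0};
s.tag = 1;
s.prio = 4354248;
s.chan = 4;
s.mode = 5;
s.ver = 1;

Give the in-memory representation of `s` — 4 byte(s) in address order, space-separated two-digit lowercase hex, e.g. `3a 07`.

tag (2b) val=1 bits=0x1 at bit 0: 0x00000001
prio (23b) val=4354248 bits=0x4270c8 at bit 2: 0x0109c321
chan (3b) val=4 bits=0x4 at bit 25: 0x0909c321
mode (3b) val=5 bits=0x5 at bit 28: 0x5909c321
ver (1b) val=1 bits=0x1 at bit 31: 0xd909c321
word = 0xd909c321 → little-endian bytes:
  [0]=0x21  [1]=0xc3  [2]=0x09  [3]=0xd9

21 c3 09 d9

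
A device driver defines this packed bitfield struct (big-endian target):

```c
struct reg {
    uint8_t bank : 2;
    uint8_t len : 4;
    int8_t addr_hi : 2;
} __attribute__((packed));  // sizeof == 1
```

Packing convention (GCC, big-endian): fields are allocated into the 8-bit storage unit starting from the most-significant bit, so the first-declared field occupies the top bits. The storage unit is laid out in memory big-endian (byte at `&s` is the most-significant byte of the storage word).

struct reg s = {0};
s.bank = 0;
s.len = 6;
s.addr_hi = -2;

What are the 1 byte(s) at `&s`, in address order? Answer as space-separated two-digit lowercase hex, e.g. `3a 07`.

1a

bank:2 = 0 → 0x0 << 6 → word 0x00
len:4 = 6 → 0x6 << 2 → word 0x18
addr_hi:2 = -2 → 0x2 << 0 → word 0x1a
word = 0x1a → big-endian bytes:
  [0]=0x1a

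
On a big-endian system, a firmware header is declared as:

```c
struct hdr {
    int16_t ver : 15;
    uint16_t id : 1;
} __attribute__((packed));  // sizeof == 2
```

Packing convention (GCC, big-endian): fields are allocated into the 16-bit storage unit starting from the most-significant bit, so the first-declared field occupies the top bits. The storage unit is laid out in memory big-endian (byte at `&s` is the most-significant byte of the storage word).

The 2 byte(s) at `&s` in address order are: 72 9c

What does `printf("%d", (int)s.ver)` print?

14670

[0]=0x72 [1]=0x9c (big-endian) → word 0x729c
ver:15 @ bit 1 → (0x729c>>1)&0x7fff = 0x394e  ←
id:1 @ bit 0 → (0x729c>>0)&0x1 = 0x0
ver signed 15b, MSB=0: value = 14670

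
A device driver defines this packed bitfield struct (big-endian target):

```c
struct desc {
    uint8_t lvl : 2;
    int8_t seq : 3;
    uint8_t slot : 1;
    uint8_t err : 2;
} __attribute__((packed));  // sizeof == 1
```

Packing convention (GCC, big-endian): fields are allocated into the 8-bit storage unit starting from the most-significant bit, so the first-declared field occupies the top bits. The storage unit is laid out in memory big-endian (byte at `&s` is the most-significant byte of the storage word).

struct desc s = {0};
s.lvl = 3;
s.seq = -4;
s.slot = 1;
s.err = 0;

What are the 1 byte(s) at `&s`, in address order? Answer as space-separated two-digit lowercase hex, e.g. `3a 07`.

e4

[6+:2] lvl=3 & 0x3 = 0x3; word=0xc0
[3+:3] seq=-4 & 0x7 = 0x4; word=0xe0
[2+:1] slot=1 & 0x1 = 0x1; word=0xe4
[0+:2] err=0 & 0x3 = 0x0; word=0xe4
word = 0xe4 → big-endian bytes:
  [0]=0xe4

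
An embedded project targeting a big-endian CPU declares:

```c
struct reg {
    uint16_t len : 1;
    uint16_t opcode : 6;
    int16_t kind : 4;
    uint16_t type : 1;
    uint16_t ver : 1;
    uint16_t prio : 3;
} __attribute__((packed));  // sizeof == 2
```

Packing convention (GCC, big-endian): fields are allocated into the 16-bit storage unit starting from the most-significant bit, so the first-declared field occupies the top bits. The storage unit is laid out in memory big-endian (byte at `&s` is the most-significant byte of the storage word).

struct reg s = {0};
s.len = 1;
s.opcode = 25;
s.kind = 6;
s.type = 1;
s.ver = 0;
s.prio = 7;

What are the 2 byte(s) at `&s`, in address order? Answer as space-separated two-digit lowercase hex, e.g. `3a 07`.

b2 d7

[15+:1] len=1 & 0x1 = 0x1; word=0x8000
[9+:6] opcode=25 & 0x3f = 0x19; word=0xb200
[5+:4] kind=6 & 0xf = 0x6; word=0xb2c0
[4+:1] type=1 & 0x1 = 0x1; word=0xb2d0
[3+:1] ver=0 & 0x1 = 0x0; word=0xb2d0
[0+:3] prio=7 & 0x7 = 0x7; word=0xb2d7
word = 0xb2d7 → big-endian bytes:
  [0]=0xb2  [1]=0xd7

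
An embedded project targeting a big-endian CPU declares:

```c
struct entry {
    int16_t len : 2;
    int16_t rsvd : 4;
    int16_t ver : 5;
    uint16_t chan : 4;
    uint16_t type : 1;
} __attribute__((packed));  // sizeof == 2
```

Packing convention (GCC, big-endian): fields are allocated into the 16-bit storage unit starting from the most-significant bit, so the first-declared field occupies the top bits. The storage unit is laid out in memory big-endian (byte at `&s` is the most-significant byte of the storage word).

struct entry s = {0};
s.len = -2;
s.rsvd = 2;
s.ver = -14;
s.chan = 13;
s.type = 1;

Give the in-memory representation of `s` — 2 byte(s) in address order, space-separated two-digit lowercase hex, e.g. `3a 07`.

8a 5b

len (2b) val=-2 bits=0x2 at bit 14: 0x8000
rsvd (4b) val=2 bits=0x2 at bit 10: 0x8800
ver (5b) val=-14 bits=0x12 at bit 5: 0x8a40
chan (4b) val=13 bits=0xd at bit 1: 0x8a5a
type (1b) val=1 bits=0x1 at bit 0: 0x8a5b
word = 0x8a5b → big-endian bytes:
  [0]=0x8a  [1]=0x5b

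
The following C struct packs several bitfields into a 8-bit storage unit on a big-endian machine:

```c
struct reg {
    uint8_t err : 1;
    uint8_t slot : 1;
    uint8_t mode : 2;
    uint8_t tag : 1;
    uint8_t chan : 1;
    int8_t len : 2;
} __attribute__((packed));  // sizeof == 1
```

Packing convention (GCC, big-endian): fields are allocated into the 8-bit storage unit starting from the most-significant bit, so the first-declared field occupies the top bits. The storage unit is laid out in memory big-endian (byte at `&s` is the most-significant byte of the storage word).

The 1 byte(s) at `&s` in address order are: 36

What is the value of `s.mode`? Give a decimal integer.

[0]=0x36 (big-endian) → word 0x36
err [7+:1] = (word>>7) & 0x1 = 0
slot [6+:1] = (word>>6) & 0x1 = 0
mode [4+:2] = (word>>4) & 0x3 = 3  ←
tag [3+:1] = (word>>3) & 0x1 = 0
chan [2+:1] = (word>>2) & 0x1 = 1
len [0+:2] = (word>>0) & 0x3 = 2

3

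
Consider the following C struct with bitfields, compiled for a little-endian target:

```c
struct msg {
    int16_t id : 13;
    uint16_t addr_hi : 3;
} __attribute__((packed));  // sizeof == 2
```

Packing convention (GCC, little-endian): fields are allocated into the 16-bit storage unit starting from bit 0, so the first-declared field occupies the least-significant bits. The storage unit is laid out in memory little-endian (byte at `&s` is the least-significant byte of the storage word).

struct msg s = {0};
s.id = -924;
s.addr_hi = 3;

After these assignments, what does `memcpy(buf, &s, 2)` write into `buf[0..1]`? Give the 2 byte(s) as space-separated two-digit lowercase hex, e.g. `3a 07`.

64 7c

id:13 = -924 → 0x1c64 << 0 → word 0x1c64
addr_hi:3 = 3 → 0x3 << 13 → word 0x7c64
word = 0x7c64 → little-endian bytes:
  [0]=0x64  [1]=0x7c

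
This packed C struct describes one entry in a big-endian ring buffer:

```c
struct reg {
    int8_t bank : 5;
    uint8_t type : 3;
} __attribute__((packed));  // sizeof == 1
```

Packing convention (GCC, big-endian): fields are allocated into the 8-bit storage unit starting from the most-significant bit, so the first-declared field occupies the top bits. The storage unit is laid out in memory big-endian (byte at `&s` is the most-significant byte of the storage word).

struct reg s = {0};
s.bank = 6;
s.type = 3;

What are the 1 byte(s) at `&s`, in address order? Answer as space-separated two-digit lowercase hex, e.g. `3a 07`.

33

bank (5b) val=6 bits=0x6 at bit 3: 0x30
type (3b) val=3 bits=0x3 at bit 0: 0x33
word = 0x33 → big-endian bytes:
  [0]=0x33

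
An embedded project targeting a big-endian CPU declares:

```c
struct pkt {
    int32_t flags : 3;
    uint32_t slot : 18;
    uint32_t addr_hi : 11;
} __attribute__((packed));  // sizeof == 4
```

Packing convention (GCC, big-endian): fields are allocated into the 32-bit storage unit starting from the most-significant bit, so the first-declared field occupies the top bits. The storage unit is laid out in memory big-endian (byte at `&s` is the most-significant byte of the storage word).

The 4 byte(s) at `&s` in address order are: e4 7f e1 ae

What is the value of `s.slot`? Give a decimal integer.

[0]=0xe4 [1]=0x7f [2]=0xe1 [3]=0xae (big-endian) → word 0xe47fe1ae
flags [29+:3] = (word>>29) & 0x7 = 7
slot [11+:18] = (word>>11) & 0x3ffff = 36860  ←
addr_hi [0+:11] = (word>>0) & 0x7ff = 430

36860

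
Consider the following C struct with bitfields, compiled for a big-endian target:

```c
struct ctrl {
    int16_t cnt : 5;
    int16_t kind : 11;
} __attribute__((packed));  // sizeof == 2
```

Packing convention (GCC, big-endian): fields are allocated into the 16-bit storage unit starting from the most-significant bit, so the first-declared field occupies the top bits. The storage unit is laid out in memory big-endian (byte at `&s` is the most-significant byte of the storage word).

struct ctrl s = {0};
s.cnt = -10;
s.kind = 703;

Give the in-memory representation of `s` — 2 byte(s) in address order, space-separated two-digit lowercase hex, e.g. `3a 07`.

cnt (5b) val=-10 bits=0x16 at bit 11: 0xb000
kind (11b) val=703 bits=0x2bf at bit 0: 0xb2bf
word = 0xb2bf → big-endian bytes:
  [0]=0xb2  [1]=0xbf

b2 bf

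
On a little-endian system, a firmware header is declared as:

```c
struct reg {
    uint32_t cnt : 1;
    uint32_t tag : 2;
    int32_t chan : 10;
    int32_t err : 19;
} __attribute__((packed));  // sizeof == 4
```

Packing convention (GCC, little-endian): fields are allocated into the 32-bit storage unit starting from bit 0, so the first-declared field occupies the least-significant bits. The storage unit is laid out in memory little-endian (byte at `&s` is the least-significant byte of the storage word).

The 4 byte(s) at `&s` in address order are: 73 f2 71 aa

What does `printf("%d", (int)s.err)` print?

[0]=0x73 [1]=0xf2 [2]=0x71 [3]=0xaa (little-endian) → word 0xaa71f273
cnt [0+:1] = (word>>0) & 0x1 = 1
tag [1+:2] = (word>>1) & 0x3 = 1
chan [3+:10] = (word>>3) & 0x3ff = 590
err [13+:19] = (word>>13) & 0x7ffff = 349071  ←
err signed 19b, MSB=1: 349071 - 524288 = -175217

-175217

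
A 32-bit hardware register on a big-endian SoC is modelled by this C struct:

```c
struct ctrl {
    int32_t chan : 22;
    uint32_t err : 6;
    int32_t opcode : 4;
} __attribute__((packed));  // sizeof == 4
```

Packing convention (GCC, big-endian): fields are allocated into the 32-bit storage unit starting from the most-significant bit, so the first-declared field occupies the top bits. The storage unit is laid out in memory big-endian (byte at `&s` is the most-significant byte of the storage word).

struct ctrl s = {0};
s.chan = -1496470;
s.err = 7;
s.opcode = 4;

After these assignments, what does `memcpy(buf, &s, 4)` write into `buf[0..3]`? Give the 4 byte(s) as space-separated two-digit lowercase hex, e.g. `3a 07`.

a4 a9 a8 74

chan (22b) val=-1496470 bits=0x292a6a at bit 10: 0xa4a9a800
err (6b) val=7 bits=0x7 at bit 4: 0xa4a9a870
opcode (4b) val=4 bits=0x4 at bit 0: 0xa4a9a874
word = 0xa4a9a874 → big-endian bytes:
  [0]=0xa4  [1]=0xa9  [2]=0xa8  [3]=0x74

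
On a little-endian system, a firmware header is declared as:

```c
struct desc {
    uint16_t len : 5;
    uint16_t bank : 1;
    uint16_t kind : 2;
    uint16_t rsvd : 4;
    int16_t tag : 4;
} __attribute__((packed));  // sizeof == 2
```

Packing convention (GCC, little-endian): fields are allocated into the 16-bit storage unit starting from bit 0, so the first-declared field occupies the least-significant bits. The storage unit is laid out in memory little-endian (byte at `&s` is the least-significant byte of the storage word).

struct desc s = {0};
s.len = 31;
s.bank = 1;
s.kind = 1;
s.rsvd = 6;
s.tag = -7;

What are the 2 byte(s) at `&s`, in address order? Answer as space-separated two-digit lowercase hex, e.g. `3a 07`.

[0+:5] len=31 & 0x1f = 0x1f; word=0x001f
[5+:1] bank=1 & 0x1 = 0x1; word=0x003f
[6+:2] kind=1 & 0x3 = 0x1; word=0x007f
[8+:4] rsvd=6 & 0xf = 0x6; word=0x067f
[12+:4] tag=-7 & 0xf = 0x9; word=0x967f
word = 0x967f → little-endian bytes:
  [0]=0x7f  [1]=0x96

7f 96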